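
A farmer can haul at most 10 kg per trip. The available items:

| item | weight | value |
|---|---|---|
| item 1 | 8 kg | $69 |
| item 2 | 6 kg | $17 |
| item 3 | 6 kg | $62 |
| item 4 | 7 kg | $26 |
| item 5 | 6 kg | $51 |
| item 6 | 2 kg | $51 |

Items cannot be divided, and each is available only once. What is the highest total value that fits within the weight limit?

$120

Check high-value combinations within 10 kg:
- item 1+item 6: weight 8+2=10, value 69+51=120
- item 3+item 6: weight 6+2=8, value 62+51=113
- item 5+item 6: weight 6+2=8, value 51+51=102
Best: $120.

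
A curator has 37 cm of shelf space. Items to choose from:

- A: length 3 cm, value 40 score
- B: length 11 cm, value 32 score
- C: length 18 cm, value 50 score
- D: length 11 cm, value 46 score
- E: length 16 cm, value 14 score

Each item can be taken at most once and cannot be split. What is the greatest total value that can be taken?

Check high-value combinations within 37 cm:
- A+C+D: length 3+18+11=32, value 40+50+46=136
- A+B+C: length 3+11+18=32, value 40+32+50=122
- A+B+D: length 3+11+11=25, value 40+32+46=118
Best: 136 score.

136 score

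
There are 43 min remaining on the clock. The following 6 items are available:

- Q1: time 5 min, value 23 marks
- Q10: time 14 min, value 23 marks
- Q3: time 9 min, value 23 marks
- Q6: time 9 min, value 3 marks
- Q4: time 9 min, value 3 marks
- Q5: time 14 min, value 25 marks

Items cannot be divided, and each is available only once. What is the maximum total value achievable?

Check high-value combinations within 43 min:
- Q1+Q10+Q3+Q5: time 5+14+9+14=42, value 23+23+23+25=94
- Q1+Q3+Q6+Q5: time 5+9+9+14=37, value 23+23+3+25=74
- Q1+Q3+Q4+Q5: time 5+9+9+14=37, value 23+23+3+25=74
- Q1+Q10+Q6+Q5: time 5+14+9+14=42, value 23+23+3+25=74
- Q1+Q10+Q4+Q5: time 5+14+9+14=42, value 23+23+3+25=74
Best: 94 marks.

94 marks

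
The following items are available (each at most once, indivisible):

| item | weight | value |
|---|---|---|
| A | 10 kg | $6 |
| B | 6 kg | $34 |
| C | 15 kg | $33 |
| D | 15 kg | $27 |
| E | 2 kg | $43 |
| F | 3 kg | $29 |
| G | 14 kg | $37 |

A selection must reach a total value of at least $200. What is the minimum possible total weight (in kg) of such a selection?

Subsets with value ≥ 200, sorted by total weight:
- B+C+D+E+F+G: weight 55, value 203
- A+B+C+D+E+F+G: weight 65, value 209
Minimum weight: 55 kg.

55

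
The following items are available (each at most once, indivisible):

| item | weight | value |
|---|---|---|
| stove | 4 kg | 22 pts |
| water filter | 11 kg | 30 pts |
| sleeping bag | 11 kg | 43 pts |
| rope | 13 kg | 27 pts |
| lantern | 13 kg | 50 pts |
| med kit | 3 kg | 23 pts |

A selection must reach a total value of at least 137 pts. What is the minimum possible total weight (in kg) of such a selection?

31

Subsets with value ≥ 137, sorted by total weight:
- stove+sleeping bag+lantern+med kit: weight 31, value 138
- water filter+sleeping bag+lantern+med kit: weight 38, value 146
- stove+water filter+sleeping bag+lantern: weight 39, value 145
- sleeping bag+rope+lantern+med kit: weight 40, value 143
Minimum weight: 31 kg.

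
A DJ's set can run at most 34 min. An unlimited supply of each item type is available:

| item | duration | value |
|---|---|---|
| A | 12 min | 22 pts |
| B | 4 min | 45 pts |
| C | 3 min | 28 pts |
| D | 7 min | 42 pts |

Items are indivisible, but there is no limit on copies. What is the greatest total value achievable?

371 pts

Best value-per-unit is B at 45/4; filling with it alone gives 8×45 = 360.
Optimal mix: 7×B + 2×C → duration 34, value 371.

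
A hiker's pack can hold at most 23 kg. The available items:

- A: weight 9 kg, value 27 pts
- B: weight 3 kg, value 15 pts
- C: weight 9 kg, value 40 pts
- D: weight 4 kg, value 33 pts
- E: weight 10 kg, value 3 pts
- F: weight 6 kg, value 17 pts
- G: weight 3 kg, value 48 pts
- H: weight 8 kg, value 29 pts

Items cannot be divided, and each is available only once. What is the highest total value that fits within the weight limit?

138 pts

This is a 0/1 knapsack; check combinations near the capacity.
- C+D+F+G: weight 9+4+6+3=22, value 40+33+17+48=138
- B+C+D+G: weight 3+9+4+3=19, value 15+40+33+48=136
- B+C+G+H: weight 3+9+3+8=23, value 15+40+48+29=132
Best: 138 pts.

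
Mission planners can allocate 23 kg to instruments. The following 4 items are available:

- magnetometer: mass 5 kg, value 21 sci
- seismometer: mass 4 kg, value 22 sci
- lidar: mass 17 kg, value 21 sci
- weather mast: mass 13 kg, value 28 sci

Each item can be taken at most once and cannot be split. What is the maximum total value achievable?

This is a 0/1 knapsack; check combinations near the capacity.
- magnetometer+seismometer+weather mast: mass 5+4+13=22, value 21+22+28=71
- seismometer+weather mast: mass 4+13=17, value 22+28=50
- magnetometer+weather mast: mass 5+13=18, value 21+28=49
- magnetometer+seismometer: mass 5+4=9, value 21+22=43
- seismometer+lidar: mass 4+17=21, value 22+21=43
Best: 71 sci.

71 sci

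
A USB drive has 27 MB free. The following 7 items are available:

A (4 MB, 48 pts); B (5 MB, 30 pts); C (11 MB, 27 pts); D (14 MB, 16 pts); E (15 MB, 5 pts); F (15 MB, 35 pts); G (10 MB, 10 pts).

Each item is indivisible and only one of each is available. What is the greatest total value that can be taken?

113 pts

Check high-value combinations within 27 MB:
- A+B+F: size 4+5+15=24, value 48+30+35=113
- A+B+C: size 4+5+11=20, value 48+30+27=105
- A+B+D: size 4+5+14=23, value 48+30+16=94
Best: 113 pts.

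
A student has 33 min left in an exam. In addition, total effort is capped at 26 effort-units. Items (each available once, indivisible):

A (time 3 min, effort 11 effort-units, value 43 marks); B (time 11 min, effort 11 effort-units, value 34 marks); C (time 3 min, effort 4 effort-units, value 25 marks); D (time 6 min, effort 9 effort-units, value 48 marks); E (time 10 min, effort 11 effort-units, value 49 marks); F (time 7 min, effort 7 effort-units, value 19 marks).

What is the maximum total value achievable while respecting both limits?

122 marks

Feasible sets respecting both limits:
- C+D+E: time 19, effort 24, value 122
- A+C+E: time 16, effort 26, value 117
- A+C+D: time 12, effort 24, value 116
- B+C+E: time 24, effort 26, value 108
Best: 122 marks.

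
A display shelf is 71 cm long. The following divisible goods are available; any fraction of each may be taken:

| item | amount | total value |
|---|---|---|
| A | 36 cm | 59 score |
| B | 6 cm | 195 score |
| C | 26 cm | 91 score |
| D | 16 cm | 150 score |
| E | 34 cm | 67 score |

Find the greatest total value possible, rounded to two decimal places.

481.32

Take in order of value per unit:
- B (195/6 per unit): all 6 → value 195, running total 195.00
- D (150/16 per unit): all 16 → value 150, running total 345.00
- C (91/26 per unit): all 26 → value 91, running total 436.00
- E (67/34 per unit): 23 of 34 → value 23×67/34 = 45.3235, running total 481.32
Total 481.32.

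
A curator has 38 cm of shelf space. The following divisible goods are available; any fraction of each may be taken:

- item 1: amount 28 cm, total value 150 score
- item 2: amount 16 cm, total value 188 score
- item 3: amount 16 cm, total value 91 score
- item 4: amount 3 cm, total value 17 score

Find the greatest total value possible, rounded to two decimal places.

312.07

Take in order of value per unit:
- item 2 (188/16 per unit): all 16 → value 188, running total 188.00
- item 3 (91/16 per unit): all 16 → value 91, running total 279.00
- item 4 (17/3 per unit): all 3 → value 17, running total 296.00
- item 1 (150/28 per unit): 3 of 28 → value 3×150/28 = 16.0714, running total 312.07
Total 312.07.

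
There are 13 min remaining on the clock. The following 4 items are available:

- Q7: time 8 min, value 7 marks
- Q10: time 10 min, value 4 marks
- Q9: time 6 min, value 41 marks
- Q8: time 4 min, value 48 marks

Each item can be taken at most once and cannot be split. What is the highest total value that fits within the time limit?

This is a 0/1 knapsack; check combinations near the capacity.
- Q9+Q8: time 6+4=10, value 41+48=89
- Q7+Q8: time 8+4=12, value 7+48=55
- Q8: time 4, value 48
- Q9: time 6, value 41
- Q7: time 8, value 7
Best: 89 marks.

89 marks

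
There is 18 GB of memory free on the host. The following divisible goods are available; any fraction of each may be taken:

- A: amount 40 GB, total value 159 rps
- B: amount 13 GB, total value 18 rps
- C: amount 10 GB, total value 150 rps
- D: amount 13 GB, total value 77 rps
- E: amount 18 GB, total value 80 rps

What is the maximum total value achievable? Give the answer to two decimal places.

197.38

Take in order of value per unit:
- C (150/10 per unit): all 10 → value 150, running total 150.00
- D (77/13 per unit): 8 of 13 → value 8×77/13 = 47.3846, running total 197.38
Total 197.38.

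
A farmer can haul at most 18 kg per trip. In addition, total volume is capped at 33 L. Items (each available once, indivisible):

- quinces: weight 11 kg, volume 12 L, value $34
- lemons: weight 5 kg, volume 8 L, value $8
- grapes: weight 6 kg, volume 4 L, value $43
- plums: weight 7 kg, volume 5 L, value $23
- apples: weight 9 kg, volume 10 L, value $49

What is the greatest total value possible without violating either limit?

$92

Feasible sets respecting both limits:
- grapes+apples: weight 15, volume 14, value 92
- quinces+grapes: weight 17, volume 16, value 77
- lemons+grapes+plums: weight 18, volume 17, value 74
Best: $92.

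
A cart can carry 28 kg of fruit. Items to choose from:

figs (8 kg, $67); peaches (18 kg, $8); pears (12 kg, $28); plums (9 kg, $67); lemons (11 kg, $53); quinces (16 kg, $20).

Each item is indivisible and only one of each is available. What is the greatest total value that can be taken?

Check high-value combinations within 28 kg:
- figs+plums+lemons: weight 8+9+11=28, value 67+67+53=187
- figs+plums: weight 8+9=17, value 67+67=134
- figs+lemons: weight 8+11=19, value 67+53=120
- plums+lemons: weight 9+11=20, value 67+53=120
- figs+pears: weight 8+12=20, value 67+28=95
Best: $187.

$187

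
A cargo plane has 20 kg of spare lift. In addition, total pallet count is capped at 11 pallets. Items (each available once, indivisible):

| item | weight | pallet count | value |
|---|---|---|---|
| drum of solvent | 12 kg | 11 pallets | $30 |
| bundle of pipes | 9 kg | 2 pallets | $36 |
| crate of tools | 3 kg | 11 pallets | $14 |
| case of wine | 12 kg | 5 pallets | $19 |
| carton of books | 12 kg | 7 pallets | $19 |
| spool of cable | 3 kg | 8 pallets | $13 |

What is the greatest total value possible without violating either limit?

$49

Feasible sets respecting both limits:
- bundle of pipes+spool of cable: weight 12, pallet count 10, value 49
- bundle of pipes: weight 9, pallet count 2, value 36
- drum of solvent: weight 12, pallet count 11, value 30
Best: $49.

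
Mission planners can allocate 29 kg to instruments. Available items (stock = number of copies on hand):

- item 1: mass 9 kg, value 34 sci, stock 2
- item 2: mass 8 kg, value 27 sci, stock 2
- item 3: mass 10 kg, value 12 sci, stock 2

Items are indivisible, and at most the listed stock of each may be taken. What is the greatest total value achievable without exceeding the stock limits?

95 sci

Best selections within mass 29 and stock limits:
- 2×item 1 + 1×item 2: mass 26, value 95
- 1×item 1 + 2×item 2: mass 25, value 88
Best: 95 sci.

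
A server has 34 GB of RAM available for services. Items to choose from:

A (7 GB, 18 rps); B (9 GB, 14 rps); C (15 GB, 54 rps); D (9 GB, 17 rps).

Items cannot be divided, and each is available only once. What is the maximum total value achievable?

89 rps

Check high-value combinations within 34 GB:
- A+C+D: memory 7+15+9=31, value 18+54+17=89
- A+B+C: memory 7+9+15=31, value 18+14+54=86
- B+C+D: memory 9+15+9=33, value 14+54+17=85
- A+C: memory 7+15=22, value 18+54=72
Best: 89 rps.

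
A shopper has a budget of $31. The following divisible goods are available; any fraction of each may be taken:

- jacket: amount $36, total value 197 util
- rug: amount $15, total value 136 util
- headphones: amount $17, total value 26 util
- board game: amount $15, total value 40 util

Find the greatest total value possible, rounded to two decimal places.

223.56

Take in order of value per unit:
- rug (136/15 per unit): all 15 → value 136, running total 136.00
- jacket (197/36 per unit): 16 of 36 → value 16×197/36 = 87.5556, running total 223.56
Total 223.56.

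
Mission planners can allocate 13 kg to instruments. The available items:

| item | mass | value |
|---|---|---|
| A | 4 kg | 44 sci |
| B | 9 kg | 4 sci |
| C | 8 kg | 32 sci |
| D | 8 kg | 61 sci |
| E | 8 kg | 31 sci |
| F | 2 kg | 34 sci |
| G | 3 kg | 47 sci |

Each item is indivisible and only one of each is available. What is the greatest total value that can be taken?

This is a 0/1 knapsack; check combinations near the capacity.
- D+F+G: mass 8+2+3=13, value 61+34+47=142
- A+F+G: mass 4+2+3=9, value 44+34+47=125
- C+F+G: mass 8+2+3=13, value 32+34+47=113
- E+F+G: mass 8+2+3=13, value 31+34+47=112
Best: 142 sci.

142 sci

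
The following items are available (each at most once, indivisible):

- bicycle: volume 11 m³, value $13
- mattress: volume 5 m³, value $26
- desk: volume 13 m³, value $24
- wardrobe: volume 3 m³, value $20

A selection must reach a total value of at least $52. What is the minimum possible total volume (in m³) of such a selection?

19

Subsets with value ≥ 52, sorted by total volume:
- bicycle+mattress+wardrobe: volume 19, value 59
- mattress+desk+wardrobe: volume 21, value 70
- bicycle+desk+wardrobe: volume 27, value 57
- bicycle+mattress+desk: volume 29, value 63
Minimum volume: 19 m³.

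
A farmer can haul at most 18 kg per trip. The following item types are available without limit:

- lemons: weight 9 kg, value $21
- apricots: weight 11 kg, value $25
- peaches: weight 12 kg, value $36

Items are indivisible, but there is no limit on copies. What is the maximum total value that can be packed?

$42

Best value-per-unit is peaches at 36/12; filling with it alone gives 1×36 = 36.
Optimal mix: 2×lemons → weight 18, value 42.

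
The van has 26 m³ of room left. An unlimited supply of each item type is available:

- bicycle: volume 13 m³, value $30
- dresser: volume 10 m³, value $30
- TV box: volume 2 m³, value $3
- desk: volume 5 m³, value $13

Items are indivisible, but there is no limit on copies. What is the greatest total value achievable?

Best value-per-unit is dresser at 30/10; filling with it alone gives 2×30 = 60.
Optimal mix: 2×dresser + 1×desk → volume 25, value 73.

$73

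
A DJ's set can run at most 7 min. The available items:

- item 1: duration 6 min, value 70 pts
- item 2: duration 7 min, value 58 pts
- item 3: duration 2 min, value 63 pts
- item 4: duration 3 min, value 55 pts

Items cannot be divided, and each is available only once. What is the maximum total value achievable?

Check high-value combinations within 7 min:
- item 3+item 4: duration 2+3=5, value 63+55=118
- item 1: duration 6, value 70
- item 3: duration 2, value 63
- item 2: duration 7, value 58
- item 4: duration 3, value 55
Best: 118 pts.

118 pts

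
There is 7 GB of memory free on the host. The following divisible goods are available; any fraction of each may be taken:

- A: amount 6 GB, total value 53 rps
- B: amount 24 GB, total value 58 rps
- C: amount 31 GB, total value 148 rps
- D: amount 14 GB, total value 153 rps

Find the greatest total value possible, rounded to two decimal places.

76.50

Take in order of value per unit:
- D (153/14 per unit): 7 of 14 → value 7×153/14 = 76.5000, running total 76.50
Total 76.50.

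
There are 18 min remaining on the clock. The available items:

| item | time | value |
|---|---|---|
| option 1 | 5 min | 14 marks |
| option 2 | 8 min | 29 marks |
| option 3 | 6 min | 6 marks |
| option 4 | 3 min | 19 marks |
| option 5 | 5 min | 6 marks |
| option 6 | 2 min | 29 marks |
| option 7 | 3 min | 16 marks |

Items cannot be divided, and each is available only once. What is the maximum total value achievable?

93 marks

This is a 0/1 knapsack; check combinations near the capacity.
- option 2+option 4+option 6+option 7: time 8+3+2+3=16, value 29+19+29+16=93
- option 1+option 2+option 4+option 6: time 5+8+3+2=18, value 14+29+19+29=91
- option 1+option 2+option 6+option 7: time 5+8+2+3=18, value 14+29+29+16=88
- option 1+option 4+option 5+option 6+option 7: time 5+3+5+2+3=18, value 14+19+6+29+16=84
Best: 93 marks.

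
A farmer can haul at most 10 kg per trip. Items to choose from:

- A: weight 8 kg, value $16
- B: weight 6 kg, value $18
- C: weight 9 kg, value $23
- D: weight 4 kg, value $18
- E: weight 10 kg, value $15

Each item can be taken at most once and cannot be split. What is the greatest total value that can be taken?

Check high-value combinations within 10 kg:
- B+D: weight 6+4=10, value 18+18=36
- C: weight 9, value 23
- D: weight 4, value 18
- B: weight 6, value 18
- A: weight 8, value 16
Best: $36.

$36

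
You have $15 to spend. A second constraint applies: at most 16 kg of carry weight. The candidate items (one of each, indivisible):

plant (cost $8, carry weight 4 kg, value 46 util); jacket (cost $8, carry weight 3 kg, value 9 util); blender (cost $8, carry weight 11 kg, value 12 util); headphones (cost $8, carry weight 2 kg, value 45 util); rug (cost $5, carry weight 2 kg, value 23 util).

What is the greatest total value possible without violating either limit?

69 util

Feasible sets respecting both limits:
- plant+rug: cost 13, carry weight 6, value 69
- headphones+rug: cost 13, carry weight 4, value 68
- plant: cost 8, carry weight 4, value 46
Best: 69 util.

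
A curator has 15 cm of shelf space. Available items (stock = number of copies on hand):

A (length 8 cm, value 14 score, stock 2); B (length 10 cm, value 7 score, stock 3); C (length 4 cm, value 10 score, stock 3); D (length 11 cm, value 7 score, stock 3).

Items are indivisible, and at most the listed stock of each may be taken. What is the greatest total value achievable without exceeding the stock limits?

30 score

Top feasible selections:
- 3×C: length 12, value 30
- 1×A + 1×C: length 12, value 24
- 2×C: length 8, value 20
- 1×B + 1×C: length 14, value 17
Best: 30 score.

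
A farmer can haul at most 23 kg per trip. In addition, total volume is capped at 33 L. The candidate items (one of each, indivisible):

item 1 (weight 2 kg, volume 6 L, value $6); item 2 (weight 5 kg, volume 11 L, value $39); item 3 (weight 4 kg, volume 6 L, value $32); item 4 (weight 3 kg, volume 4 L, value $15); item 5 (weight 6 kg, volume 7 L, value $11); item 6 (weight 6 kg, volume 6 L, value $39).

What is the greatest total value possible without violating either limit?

$131

Feasible sets respecting both limits:
- item 1+item 2+item 3+item 4+item 6: weight 20, volume 33, value 131
- item 2+item 3+item 4+item 6: weight 18, volume 27, value 125
- item 2+item 3+item 5+item 6: weight 21, volume 30, value 121
- item 1+item 2+item 3+item 6: weight 17, volume 29, value 116
Best: $131.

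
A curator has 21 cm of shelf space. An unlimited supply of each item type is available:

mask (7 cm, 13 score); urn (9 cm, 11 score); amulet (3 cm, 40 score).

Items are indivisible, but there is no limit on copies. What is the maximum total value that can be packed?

280 score

Best value-per-unit is amulet at 40/3, and filling with it alone uses length 7×3=21. No mix of the others beats 7×40 = 280.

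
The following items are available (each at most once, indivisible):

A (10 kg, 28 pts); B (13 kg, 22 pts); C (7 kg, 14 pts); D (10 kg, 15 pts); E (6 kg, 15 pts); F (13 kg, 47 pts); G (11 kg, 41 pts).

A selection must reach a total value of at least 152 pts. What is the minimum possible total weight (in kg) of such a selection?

Subsets with value ≥ 152, sorted by total weight:
- A+B+E+F+G: weight 53, value 153
- A+B+C+F+G: weight 54, value 152
- A+C+D+E+F+G: weight 57, value 160
Minimum weight: 53 kg.

53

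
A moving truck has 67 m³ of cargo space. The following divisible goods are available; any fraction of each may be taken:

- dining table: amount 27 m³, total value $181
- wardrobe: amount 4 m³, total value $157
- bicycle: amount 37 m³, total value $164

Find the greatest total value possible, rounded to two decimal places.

Take in order of value per unit:
- wardrobe (157/4 per unit): all 4 → value 157, running total 157.00
- dining table (181/27 per unit): all 27 → value 181, running total 338.00
- bicycle (164/37 per unit): 36 of 37 → value 36×164/37 = 159.5676, running total 497.57
Total 497.57.

497.57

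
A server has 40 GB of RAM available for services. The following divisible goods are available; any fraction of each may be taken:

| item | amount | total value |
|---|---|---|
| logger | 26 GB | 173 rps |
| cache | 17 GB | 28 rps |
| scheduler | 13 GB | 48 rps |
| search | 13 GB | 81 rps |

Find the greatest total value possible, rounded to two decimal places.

Take in order of value per unit:
- logger (173/26 per unit): all 26 → value 173, running total 173.00
- search (81/13 per unit): all 13 → value 81, running total 254.00
- scheduler (48/13 per unit): 1 of 13 → value 1×48/13 = 3.6923, running total 257.69
Total 257.69.

257.69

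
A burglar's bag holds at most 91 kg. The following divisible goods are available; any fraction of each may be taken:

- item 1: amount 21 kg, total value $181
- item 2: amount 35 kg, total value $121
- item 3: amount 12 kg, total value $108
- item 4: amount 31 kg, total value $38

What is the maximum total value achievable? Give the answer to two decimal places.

438.19

Take in order of value per unit:
- item 3 (108/12 per unit): all 12 → value 108, running total 108.00
- item 1 (181/21 per unit): all 21 → value 181, running total 289.00
- item 2 (121/35 per unit): all 35 → value 121, running total 410.00
- item 4 (38/31 per unit): 23 of 31 → value 23×38/31 = 28.1935, running total 438.19
Total 438.19.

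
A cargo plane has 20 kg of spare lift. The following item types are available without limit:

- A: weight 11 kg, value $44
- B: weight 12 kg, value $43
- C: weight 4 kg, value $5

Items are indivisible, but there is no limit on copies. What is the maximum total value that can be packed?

$54

Best value-per-unit is A at 44/11; filling with it alone gives 1×44 = 44.
Optimal mix: 1×A + 2×C → weight 19, value 54.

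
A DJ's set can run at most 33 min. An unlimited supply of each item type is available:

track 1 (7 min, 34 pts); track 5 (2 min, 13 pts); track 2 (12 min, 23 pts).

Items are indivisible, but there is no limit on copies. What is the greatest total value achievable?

208 pts

Best value-per-unit is track 5 at 13/2, and filling with it alone uses duration 16×2=32. No mix of the others beats 16×13 = 208.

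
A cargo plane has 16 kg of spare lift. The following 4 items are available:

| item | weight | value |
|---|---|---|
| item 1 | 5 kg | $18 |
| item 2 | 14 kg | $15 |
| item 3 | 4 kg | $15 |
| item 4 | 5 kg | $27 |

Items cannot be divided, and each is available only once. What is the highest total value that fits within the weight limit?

Check high-value combinations within 16 kg:
- item 1+item 3+item 4: weight 5+4+5=14, value 18+15+27=60
- item 1+item 4: weight 5+5=10, value 18+27=45
- item 3+item 4: weight 4+5=9, value 15+27=42
- item 1+item 3: weight 5+4=9, value 18+15=33
Best: $60.

$60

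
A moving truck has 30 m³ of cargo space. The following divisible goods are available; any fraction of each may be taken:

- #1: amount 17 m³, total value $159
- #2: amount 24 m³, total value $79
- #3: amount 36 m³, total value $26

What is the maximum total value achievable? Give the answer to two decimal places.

Take in order of value per unit:
- #1 (159/17 per unit): all 17 → value 159, running total 159.00
- #2 (79/24 per unit): 13 of 24 → value 13×79/24 = 42.7917, running total 201.79
Total 201.79.

201.79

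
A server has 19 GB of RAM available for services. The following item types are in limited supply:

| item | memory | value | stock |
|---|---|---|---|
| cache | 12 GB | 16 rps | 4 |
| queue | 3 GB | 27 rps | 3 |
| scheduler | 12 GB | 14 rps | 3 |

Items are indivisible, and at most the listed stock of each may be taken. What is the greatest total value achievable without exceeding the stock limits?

Best selections within memory 19 and stock limits:
- 3×queue: memory 9, value 81
- 1×cache + 2×queue: memory 18, value 70
- 2×queue + 1×scheduler: memory 18, value 68
Best: 81 rps.

81 rps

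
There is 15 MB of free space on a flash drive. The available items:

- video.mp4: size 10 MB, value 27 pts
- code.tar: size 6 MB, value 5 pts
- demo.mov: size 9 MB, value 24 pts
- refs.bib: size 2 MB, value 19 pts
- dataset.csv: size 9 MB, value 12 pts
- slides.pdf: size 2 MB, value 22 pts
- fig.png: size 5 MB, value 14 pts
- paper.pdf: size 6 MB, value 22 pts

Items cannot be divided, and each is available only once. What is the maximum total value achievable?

Check high-value combinations within 15 MB:
- refs.bib+slides.pdf+fig.png+paper.pdf: size 2+2+5+6=15, value 19+22+14+22=77
- video.mp4+refs.bib+slides.pdf: size 10+2+2=14, value 27+19+22=68
- demo.mov+refs.bib+slides.pdf: size 9+2+2=13, value 24+19+22=65
Best: 77 pts.

77 pts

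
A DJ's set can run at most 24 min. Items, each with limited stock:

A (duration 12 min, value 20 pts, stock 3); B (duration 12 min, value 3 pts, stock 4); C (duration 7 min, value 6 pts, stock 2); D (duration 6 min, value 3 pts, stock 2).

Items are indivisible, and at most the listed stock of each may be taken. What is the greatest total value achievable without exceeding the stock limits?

40 pts

Best selections within duration 24 and stock limits:
- 2×A: duration 24, value 40
- 1×A + 1×C: duration 19, value 26
- 1×A + 2×D: duration 24, value 26
Best: 40 pts.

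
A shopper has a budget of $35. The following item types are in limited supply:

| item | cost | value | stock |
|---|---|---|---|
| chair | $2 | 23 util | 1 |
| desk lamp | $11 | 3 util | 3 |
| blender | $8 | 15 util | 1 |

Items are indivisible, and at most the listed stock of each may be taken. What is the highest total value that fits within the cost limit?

44 util

Top feasible selections:
- 1×chair + 2×desk lamp + 1×blender: cost 32, value 44
- 1×chair + 1×desk lamp + 1×blender: cost 21, value 41
Best: 44 util.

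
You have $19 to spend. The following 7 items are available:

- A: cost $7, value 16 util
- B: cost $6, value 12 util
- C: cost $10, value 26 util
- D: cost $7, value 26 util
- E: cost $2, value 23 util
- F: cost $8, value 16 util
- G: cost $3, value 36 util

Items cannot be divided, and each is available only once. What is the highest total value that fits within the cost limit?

Check high-value combinations within $19:
- A+D+E+G: cost 7+7+2+3=19, value 16+26+23+36=101
- B+D+E+G: cost 6+7+2+3=18, value 12+26+23+36=97
- A+B+E+G: cost 7+6+2+3=18, value 16+12+23+36=87
- B+E+F+G: cost 6+2+8+3=19, value 12+23+16+36=87
- D+E+G: cost 7+2+3=12, value 26+23+36=85
Best: 101 util.

101 util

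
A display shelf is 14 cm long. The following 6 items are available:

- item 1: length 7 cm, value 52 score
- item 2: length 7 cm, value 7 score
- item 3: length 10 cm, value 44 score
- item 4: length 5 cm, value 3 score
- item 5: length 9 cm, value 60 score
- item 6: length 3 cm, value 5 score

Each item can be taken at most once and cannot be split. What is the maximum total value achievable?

65 score

Check high-value combinations within 14 cm:
- item 5+item 6: length 9+3=12, value 60+5=65
- item 4+item 5: length 5+9=14, value 3+60=63
- item 5: length 9, value 60
- item 1+item 2: length 7+7=14, value 52+7=59
Best: 65 score.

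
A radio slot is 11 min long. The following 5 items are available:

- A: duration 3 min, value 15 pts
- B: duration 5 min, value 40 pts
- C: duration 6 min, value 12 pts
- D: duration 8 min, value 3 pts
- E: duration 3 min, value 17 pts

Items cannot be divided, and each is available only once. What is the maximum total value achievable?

Check high-value combinations within 11 min:
- A+B+E: duration 3+5+3=11, value 15+40+17=72
- B+E: duration 5+3=8, value 40+17=57
- A+B: duration 3+5=8, value 15+40=55
- B+C: duration 5+6=11, value 40+12=52
- B: duration 5, value 40
Best: 72 pts.

72 pts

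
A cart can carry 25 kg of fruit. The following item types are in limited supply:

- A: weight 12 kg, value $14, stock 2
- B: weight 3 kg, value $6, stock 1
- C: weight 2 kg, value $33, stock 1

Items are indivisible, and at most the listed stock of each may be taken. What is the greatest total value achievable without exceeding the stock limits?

Top feasible selections:
- 1×A + 1×B + 1×C: weight 17, value 53
- 1×A + 1×C: weight 14, value 47
- 1×B + 1×C: weight 5, value 39
- 1×C: weight 2, value 33
Best: $53.

$53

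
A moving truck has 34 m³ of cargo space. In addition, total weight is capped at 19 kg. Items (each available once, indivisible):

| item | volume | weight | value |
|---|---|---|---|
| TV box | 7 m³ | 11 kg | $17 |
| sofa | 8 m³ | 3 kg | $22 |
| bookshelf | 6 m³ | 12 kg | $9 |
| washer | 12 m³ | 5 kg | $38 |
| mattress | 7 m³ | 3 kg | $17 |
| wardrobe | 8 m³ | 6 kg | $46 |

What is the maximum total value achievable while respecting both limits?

$106

Feasible sets respecting both limits:
- sofa+washer+wardrobe: volume 28, weight 14, value 106
- washer+mattress+wardrobe: volume 27, weight 14, value 101
- sofa+mattress+wardrobe: volume 23, weight 12, value 85
Best: $106.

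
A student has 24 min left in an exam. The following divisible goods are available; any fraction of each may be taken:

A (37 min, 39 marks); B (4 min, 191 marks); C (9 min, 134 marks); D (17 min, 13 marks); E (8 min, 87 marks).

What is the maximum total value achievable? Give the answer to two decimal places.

Take in order of value per unit:
- B (191/4 per unit): all 4 → value 191, running total 191.00
- C (134/9 per unit): all 9 → value 134, running total 325.00
- E (87/8 per unit): all 8 → value 87, running total 412.00
- A (39/37 per unit): 3 of 37 → value 3×39/37 = 3.1622, running total 415.16
Total 415.16.

415.16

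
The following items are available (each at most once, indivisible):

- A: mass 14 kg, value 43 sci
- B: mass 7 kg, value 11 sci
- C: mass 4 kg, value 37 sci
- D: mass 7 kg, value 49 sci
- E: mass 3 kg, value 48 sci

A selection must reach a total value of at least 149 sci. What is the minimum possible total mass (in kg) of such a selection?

Subsets with value ≥ 149, sorted by total mass:
- A+C+D+E: mass 28, value 177
- A+B+D+E: mass 31, value 151
Minimum mass: 28 kg.

28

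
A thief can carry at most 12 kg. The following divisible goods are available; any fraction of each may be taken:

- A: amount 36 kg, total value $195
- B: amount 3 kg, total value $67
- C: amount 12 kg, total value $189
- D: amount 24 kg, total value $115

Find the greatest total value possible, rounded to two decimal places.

208.75

Take in order of value per unit:
- B (67/3 per unit): all 3 → value 67, running total 67.00
- C (189/12 per unit): 9 of 12 → value 9×189/12 = 141.7500, running total 208.75
Total 208.75.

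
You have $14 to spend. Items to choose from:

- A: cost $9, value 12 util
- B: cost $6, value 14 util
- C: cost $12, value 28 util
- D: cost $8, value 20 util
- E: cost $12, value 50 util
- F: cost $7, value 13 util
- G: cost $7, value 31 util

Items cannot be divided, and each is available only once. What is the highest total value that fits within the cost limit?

50 util

Check high-value combinations within $14:
- E: cost 12, value 50
- B+G: cost 6+7=13, value 14+31=45
- F+G: cost 7+7=14, value 13+31=44
Best: 50 util.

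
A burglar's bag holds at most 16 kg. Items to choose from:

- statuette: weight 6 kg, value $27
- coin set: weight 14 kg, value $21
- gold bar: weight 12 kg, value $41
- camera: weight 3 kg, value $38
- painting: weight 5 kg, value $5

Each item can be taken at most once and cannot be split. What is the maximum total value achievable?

$79

Check high-value combinations within 16 kg:
- gold bar+camera: weight 12+3=15, value 41+38=79
- statuette+camera+painting: weight 6+3+5=14, value 27+38+5=70
- statuette+camera: weight 6+3=9, value 27+38=65
- camera+painting: weight 3+5=8, value 38+5=43
Best: $79.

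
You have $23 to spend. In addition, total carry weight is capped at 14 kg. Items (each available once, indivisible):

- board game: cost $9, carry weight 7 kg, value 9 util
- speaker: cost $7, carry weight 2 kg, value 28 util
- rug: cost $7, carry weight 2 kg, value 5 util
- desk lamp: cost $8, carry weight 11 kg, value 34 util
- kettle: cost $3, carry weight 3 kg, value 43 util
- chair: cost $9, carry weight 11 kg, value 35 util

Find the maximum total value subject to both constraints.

Feasible sets respecting both limits:
- board game+speaker+kettle: cost 19, carry weight 12, value 80
- kettle+chair: cost 12, carry weight 14, value 78
- desk lamp+kettle: cost 11, carry weight 14, value 77
Best: 80 util.

80 util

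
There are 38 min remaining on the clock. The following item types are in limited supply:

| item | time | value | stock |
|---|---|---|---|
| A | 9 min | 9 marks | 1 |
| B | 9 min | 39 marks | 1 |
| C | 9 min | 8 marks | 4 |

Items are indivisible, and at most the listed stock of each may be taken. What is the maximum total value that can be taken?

64 marks

Top feasible selections:
- 1×A + 1×B + 2×C: time 36, value 64
- 1×B + 3×C: time 36, value 63
- 1×A + 1×B + 1×C: time 27, value 56
- 1×B + 2×C: time 27, value 55
Best: 64 marks.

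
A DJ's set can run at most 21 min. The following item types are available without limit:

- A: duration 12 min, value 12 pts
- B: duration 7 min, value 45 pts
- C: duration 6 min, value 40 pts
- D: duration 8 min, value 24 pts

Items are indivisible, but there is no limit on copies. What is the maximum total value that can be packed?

135 pts

Best value-per-unit is C at 40/6; filling with it alone gives 3×40 = 120.
Optimal mix: 3×B → duration 21, value 135.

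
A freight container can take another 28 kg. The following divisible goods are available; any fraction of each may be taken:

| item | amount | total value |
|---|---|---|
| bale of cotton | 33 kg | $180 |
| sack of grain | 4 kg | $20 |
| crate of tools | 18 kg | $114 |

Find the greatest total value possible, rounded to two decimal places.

Take in order of value per unit:
- crate of tools (114/18 per unit): all 18 → value 114, running total 114.00
- bale of cotton (180/33 per unit): 10 of 33 → value 10×180/33 = 54.5455, running total 168.55
Total 168.55.

168.55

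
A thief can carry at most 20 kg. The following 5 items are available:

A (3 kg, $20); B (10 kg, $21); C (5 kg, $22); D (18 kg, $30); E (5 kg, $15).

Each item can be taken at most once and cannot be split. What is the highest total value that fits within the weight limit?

$63

Check high-value combinations within 20 kg:
- A+B+C: weight 3+10+5=18, value 20+21+22=63
- B+C+E: weight 10+5+5=20, value 21+22+15=58
- A+C+E: weight 3+5+5=13, value 20+22+15=57
Best: $63.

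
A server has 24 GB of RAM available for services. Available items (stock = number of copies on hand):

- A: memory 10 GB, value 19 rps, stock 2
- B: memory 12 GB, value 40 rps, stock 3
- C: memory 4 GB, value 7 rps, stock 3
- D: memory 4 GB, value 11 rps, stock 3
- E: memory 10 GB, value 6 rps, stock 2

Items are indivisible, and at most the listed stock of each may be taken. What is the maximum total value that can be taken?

80 rps

Best selections within memory 24 and stock limits:
- 2×B: memory 24, value 80
- 1×B + 3×D: memory 24, value 73
- 1×B + 1×C + 2×D: memory 24, value 69
- 1×B + 2×C + 1×D: memory 24, value 65
Best: 80 rps.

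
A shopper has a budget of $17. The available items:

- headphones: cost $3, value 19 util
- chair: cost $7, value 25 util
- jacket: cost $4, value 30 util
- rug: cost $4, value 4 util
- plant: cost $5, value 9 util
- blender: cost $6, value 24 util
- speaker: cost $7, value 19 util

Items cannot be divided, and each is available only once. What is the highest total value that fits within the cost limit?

79 util

This is a 0/1 knapsack; check combinations near the capacity.
- chair+jacket+blender: cost 7+4+6=17, value 25+30+24=79
- headphones+jacket+rug+blender: cost 3+4+4+6=17, value 19+30+4+24=77
- headphones+chair+jacket: cost 3+7+4=14, value 19+25+30=74
- headphones+jacket+blender: cost 3+4+6=13, value 19+30+24=73
- jacket+blender+speaker: cost 4+6+7=17, value 30+24+19=73
Best: 79 util.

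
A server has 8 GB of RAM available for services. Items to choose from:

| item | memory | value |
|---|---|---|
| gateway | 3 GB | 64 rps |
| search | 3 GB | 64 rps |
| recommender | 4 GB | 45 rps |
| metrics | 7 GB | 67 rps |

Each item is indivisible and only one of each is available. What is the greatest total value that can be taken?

128 rps

This is a 0/1 knapsack; check combinations near the capacity.
- gateway+search: memory 3+3=6, value 64+64=128
- gateway+recommender: memory 3+4=7, value 64+45=109
- search+recommender: memory 3+4=7, value 64+45=109
- metrics: memory 7, value 67
- gateway: memory 3, value 64
Best: 128 rps.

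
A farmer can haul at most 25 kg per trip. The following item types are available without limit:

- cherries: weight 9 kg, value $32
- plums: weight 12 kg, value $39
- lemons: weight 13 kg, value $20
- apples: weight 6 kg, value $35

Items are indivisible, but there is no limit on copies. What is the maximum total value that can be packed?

$140

Best value-per-unit is apples at 35/6, and filling with it alone uses weight 4×6=24. No mix of the others beats 4×35 = 140.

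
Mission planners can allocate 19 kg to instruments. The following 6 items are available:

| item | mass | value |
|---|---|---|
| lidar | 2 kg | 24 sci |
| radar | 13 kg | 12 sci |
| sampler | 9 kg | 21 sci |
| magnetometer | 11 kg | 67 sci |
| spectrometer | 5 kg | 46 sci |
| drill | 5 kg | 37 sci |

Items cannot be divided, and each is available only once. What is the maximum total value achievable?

137 sci

Check high-value combinations within 19 kg:
- lidar+magnetometer+spectrometer: mass 2+11+5=18, value 24+67+46=137
- lidar+magnetometer+drill: mass 2+11+5=18, value 24+67+37=128
- magnetometer+spectrometer: mass 11+5=16, value 67+46=113
- lidar+spectrometer+drill: mass 2+5+5=12, value 24+46+37=107
Best: 137 sci.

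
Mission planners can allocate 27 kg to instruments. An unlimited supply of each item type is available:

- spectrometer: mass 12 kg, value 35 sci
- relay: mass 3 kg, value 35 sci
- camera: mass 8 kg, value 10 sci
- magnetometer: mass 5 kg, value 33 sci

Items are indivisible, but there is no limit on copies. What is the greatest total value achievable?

Best value-per-unit is relay at 35/3, and filling with it alone uses mass 9×3=27. No mix of the others beats 9×35 = 315.

315 sci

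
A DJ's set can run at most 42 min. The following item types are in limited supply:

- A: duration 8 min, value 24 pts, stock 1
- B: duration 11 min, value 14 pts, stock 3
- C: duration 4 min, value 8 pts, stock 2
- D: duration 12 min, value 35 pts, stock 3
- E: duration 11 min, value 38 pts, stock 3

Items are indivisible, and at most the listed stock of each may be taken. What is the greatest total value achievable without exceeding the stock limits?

Top feasible selections:
- 1×A + 3×E: duration 41, value 138
- 1×A + 1×D + 2×E: duration 42, value 135
- 2×C + 3×E: duration 41, value 130
Best: 138 pts.

138 pts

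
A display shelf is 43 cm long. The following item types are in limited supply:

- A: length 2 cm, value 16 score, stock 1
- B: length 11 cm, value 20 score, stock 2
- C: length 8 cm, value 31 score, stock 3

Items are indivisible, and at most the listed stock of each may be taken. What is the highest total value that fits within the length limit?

Top feasible selections:
- 1×A + 1×B + 3×C: length 37, value 129
- 1×A + 2×B + 2×C: length 40, value 118
- 1×B + 3×C: length 35, value 113
- 1×A + 3×C: length 26, value 109
Best: 129 score.

129 score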